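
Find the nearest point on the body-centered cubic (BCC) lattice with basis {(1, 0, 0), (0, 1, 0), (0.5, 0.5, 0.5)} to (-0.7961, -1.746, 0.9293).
(-1, -2, 1)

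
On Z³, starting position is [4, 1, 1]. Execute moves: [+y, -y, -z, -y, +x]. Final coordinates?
(5, 0, 0)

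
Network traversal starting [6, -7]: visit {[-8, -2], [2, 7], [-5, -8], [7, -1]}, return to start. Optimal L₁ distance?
60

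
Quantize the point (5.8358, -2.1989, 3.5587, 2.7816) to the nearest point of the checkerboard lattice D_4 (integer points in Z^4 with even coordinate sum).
(6, -2, 3, 3)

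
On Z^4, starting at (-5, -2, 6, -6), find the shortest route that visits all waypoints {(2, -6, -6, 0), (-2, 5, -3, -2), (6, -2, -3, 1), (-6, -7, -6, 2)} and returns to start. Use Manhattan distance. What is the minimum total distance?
90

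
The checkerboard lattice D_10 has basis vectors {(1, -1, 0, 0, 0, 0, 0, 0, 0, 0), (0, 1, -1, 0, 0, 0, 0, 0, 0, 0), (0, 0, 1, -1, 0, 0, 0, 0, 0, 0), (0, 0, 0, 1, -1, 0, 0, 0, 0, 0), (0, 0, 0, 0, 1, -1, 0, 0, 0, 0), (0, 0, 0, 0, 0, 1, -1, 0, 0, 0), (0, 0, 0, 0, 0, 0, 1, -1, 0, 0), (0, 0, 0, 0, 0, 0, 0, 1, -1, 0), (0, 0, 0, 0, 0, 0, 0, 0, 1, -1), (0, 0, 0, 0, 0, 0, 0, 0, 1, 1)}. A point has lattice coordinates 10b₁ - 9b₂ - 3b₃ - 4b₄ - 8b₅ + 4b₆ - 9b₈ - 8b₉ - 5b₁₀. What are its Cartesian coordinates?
(10, -19, 6, -1, -4, 12, -4, -9, -4, 3)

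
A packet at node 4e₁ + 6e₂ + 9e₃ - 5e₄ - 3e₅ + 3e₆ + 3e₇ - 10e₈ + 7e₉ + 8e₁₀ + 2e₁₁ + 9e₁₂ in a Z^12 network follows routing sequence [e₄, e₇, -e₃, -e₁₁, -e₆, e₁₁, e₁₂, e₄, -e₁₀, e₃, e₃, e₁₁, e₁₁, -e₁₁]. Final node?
(4, 6, 10, -3, -3, 2, 4, -10, 7, 7, 3, 10)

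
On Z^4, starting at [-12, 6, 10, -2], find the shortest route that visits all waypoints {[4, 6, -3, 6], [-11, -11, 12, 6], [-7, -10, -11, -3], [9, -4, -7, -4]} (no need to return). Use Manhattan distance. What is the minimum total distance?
121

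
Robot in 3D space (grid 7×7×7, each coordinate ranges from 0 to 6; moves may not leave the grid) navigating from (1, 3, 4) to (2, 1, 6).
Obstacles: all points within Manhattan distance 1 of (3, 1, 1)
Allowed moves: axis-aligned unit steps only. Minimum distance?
5
(one shortest path: (1, 3, 4) → (2, 3, 4) → (2, 2, 4) → (2, 1, 4) → (2, 1, 5) → (2, 1, 6))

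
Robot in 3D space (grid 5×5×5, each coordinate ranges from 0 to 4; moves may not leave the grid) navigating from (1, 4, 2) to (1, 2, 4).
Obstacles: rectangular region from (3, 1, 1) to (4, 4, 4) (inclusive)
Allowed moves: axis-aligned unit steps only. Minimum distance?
4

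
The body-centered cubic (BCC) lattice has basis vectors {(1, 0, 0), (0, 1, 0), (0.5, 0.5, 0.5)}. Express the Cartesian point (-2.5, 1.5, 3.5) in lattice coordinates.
-6b₁ - 2b₂ + 7b₃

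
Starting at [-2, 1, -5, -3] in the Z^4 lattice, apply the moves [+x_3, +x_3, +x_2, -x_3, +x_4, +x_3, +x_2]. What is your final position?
(-2, 3, -3, -2)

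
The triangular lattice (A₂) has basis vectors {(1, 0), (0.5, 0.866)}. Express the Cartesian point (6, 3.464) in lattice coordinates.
4b₁ + 4b₂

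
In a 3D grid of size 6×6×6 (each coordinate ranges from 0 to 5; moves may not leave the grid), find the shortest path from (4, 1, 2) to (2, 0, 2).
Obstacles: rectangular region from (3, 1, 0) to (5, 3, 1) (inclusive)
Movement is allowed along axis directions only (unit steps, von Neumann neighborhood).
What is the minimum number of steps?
3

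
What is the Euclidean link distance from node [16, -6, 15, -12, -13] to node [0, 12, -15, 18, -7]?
49.1528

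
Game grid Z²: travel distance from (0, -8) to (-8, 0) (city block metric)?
16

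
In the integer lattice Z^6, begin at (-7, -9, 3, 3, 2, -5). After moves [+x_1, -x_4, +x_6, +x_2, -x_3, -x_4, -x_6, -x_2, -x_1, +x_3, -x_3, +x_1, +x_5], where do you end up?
(-6, -9, 2, 1, 3, -5)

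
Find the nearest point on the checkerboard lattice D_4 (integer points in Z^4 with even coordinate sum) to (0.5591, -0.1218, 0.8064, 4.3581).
(1, 0, 1, 4)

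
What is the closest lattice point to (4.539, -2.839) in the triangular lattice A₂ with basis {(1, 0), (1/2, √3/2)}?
(4.5, -2.598)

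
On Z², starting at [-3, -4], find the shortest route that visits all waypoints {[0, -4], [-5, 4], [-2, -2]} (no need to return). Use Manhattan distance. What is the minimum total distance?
16
(one optimal route: (-3, -4) → (0, -4) → (-2, -2) → (-5, 4))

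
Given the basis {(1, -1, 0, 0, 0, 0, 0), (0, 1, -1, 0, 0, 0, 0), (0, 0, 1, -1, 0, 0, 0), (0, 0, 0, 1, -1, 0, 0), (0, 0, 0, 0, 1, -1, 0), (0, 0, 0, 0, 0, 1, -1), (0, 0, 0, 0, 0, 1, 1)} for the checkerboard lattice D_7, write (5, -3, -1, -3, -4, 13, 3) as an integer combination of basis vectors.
5b₁ + 2b₂ + b₃ - 2b₄ - 6b₅ + 2b₆ + 5b₇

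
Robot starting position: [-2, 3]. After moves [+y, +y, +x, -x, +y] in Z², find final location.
(-2, 6)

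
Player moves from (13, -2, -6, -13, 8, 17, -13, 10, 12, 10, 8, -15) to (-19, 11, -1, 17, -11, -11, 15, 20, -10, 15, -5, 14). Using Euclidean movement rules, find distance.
75.2728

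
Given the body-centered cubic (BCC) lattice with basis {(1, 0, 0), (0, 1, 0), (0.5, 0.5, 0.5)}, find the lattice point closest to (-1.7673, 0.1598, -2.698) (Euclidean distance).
(-2, 0, -3)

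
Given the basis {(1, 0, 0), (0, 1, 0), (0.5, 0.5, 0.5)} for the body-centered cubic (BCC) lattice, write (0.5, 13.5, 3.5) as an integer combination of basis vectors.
-3b₁ + 10b₂ + 7b₃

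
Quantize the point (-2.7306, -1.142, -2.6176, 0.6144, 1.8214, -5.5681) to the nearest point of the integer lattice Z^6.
(-3, -1, -3, 1, 2, -6)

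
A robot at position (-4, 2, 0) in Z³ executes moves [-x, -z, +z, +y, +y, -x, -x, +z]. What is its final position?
(-7, 4, 1)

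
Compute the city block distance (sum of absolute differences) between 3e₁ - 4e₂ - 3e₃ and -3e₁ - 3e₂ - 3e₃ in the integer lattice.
7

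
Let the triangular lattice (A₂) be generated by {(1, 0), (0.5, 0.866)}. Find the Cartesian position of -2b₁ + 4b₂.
(0, 3.464)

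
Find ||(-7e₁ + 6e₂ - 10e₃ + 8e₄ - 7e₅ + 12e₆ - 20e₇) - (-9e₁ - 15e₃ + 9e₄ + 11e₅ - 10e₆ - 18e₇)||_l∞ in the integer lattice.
22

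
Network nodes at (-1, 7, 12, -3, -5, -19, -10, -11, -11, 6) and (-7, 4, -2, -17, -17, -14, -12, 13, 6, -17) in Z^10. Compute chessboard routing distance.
24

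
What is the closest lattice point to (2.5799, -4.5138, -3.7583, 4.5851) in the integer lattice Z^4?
(3, -5, -4, 5)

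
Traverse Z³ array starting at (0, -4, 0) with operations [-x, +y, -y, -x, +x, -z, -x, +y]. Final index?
(-2, -3, -1)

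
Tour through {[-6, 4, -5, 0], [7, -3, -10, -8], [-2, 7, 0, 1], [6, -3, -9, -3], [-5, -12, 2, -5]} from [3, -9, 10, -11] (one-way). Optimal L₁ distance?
101
(one optimal route: (3, -9, 10, -11) → (-5, -12, 2, -5) → (-2, 7, 0, 1) → (-6, 4, -5, 0) → (6, -3, -9, -3) → (7, -3, -10, -8))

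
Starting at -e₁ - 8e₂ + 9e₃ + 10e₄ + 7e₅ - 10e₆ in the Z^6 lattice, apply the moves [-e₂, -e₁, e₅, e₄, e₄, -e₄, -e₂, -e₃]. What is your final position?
(-2, -10, 8, 11, 8, -10)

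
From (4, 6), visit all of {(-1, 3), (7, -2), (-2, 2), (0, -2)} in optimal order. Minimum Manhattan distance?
23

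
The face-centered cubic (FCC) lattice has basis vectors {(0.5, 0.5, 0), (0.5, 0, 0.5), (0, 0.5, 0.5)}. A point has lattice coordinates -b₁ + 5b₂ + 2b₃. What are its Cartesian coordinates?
(2, 0.5, 3.5)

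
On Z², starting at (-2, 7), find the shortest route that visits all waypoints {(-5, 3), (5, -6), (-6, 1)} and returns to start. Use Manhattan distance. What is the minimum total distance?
48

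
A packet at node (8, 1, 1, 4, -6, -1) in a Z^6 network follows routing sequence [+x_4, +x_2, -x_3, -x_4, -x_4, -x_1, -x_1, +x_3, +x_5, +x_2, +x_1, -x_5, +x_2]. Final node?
(7, 4, 1, 3, -6, -1)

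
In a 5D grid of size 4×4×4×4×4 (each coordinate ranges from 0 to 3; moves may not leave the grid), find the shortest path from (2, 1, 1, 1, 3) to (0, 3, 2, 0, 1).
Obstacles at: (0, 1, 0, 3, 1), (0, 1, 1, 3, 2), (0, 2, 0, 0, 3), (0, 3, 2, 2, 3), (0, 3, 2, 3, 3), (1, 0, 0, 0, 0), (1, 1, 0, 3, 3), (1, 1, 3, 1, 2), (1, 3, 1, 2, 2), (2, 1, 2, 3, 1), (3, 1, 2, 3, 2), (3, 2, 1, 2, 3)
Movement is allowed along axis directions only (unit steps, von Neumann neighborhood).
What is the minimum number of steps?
8
(one shortest path: (2, 1, 1, 1, 3) → (1, 1, 1, 1, 3) → (0, 1, 1, 1, 3) → (0, 2, 1, 1, 3) → (0, 3, 1, 1, 3) → (0, 3, 2, 1, 3) → (0, 3, 2, 0, 3) → (0, 3, 2, 0, 2) → (0, 3, 2, 0, 1))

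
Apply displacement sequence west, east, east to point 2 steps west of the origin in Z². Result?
(-1, 0)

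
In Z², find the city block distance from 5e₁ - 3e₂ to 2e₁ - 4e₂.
4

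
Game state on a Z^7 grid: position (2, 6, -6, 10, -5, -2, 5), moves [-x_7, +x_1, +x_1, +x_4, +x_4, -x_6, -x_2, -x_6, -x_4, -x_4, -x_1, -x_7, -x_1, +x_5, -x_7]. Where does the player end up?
(2, 5, -6, 10, -4, -4, 2)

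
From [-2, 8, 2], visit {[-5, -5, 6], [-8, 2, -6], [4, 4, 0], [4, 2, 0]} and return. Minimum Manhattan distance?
74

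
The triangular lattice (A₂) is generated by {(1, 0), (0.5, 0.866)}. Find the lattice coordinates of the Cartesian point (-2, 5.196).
-5b₁ + 6b₂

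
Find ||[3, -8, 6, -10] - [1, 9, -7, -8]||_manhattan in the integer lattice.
34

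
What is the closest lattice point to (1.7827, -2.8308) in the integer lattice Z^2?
(2, -3)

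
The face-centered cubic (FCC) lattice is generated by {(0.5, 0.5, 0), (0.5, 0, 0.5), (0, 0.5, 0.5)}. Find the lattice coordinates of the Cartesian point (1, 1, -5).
7b₁ - 5b₂ - 5b₃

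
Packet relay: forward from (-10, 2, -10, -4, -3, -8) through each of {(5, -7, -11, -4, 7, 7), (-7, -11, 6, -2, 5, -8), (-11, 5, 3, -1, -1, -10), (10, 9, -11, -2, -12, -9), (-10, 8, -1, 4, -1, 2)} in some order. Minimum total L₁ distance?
202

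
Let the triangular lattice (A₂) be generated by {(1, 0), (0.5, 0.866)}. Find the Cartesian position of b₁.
(1, 0)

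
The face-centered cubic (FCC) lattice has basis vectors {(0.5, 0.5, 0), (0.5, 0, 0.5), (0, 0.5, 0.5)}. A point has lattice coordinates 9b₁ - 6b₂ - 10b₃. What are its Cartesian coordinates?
(1.5, -0.5, -8)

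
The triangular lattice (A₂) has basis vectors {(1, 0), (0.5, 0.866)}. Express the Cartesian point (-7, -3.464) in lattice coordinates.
-5b₁ - 4b₂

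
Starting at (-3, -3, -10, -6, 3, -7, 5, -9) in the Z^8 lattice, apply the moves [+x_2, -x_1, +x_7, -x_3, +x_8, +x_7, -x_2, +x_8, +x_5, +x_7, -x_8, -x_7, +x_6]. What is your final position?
(-4, -3, -11, -6, 4, -6, 7, -8)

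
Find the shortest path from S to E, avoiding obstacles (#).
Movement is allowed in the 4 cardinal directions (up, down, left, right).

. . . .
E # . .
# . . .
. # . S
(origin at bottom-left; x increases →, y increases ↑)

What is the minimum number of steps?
7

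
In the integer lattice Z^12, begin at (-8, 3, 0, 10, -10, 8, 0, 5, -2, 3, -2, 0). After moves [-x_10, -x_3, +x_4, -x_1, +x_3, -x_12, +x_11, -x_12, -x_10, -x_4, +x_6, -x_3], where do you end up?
(-9, 3, -1, 10, -10, 9, 0, 5, -2, 1, -1, -2)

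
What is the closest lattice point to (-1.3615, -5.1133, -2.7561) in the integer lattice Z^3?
(-1, -5, -3)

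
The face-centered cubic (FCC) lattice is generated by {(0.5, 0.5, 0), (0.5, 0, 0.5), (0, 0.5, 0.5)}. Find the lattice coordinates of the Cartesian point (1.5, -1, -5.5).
6b₁ - 3b₂ - 8b₃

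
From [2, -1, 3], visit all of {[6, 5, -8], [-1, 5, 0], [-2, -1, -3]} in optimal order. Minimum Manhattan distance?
35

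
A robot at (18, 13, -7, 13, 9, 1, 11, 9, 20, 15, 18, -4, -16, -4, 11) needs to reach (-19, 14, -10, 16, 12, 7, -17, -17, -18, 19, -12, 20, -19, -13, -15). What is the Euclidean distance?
81.2096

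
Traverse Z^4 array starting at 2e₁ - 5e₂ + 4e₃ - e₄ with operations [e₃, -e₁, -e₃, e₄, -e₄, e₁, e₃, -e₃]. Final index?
(2, -5, 4, -1)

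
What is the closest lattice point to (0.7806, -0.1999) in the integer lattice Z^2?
(1, 0)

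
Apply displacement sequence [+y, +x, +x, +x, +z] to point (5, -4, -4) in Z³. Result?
(8, -3, -3)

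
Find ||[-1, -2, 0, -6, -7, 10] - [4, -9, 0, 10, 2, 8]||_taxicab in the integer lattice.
39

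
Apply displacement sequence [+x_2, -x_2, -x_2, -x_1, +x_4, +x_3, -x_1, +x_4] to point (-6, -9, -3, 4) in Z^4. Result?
(-8, -10, -2, 6)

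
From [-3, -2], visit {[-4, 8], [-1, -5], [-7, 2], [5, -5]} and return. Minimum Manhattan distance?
50
(one optimal route: (-3, -2) → (-4, 8) → (-7, 2) → (-1, -5) → (5, -5) → (-3, -2))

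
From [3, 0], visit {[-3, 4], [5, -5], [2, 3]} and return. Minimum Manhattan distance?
34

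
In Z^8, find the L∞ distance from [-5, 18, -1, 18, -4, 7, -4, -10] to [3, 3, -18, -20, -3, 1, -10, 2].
38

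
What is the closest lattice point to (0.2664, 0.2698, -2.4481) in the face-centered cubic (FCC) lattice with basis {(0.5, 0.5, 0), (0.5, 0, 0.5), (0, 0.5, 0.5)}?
(0, 0.5, -2.5)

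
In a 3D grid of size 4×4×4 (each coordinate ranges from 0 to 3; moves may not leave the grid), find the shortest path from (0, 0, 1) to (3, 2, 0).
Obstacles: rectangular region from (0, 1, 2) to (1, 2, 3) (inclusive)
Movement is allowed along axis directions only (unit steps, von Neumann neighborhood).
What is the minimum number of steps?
6
(one shortest path: (0, 0, 1) → (1, 0, 1) → (2, 0, 1) → (3, 0, 1) → (3, 1, 1) → (3, 2, 1) → (3, 2, 0))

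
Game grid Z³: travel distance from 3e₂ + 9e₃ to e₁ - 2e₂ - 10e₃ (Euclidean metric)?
19.6723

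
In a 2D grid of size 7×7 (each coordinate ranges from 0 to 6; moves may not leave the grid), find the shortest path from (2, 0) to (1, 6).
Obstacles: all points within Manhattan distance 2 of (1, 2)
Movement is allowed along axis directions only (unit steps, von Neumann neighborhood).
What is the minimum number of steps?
11
(one shortest path: (2, 0) → (3, 0) → (4, 0) → (4, 1) → (4, 2) → (4, 3) → (3, 3) → (3, 4) → (2, 4) → (2, 5) → (1, 5) → (1, 6))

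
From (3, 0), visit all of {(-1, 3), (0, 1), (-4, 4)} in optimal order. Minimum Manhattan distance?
11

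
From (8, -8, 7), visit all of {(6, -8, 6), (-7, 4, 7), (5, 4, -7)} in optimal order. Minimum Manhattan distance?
55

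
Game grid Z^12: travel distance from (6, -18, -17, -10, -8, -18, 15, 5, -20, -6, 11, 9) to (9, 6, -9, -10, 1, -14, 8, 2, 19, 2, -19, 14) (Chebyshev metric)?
39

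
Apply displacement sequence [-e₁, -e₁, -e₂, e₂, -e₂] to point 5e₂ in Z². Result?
(-2, 4)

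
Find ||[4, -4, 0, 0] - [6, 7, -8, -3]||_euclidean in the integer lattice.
14.0712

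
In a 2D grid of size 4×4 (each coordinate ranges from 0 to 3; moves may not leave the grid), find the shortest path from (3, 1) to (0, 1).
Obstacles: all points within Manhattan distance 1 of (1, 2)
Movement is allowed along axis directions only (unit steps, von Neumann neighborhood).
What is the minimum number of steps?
5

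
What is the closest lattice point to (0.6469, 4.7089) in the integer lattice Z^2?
(1, 5)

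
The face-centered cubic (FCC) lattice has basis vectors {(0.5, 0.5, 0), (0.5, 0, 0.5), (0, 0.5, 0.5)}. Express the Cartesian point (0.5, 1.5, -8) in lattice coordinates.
10b₁ - 9b₂ - 7b₃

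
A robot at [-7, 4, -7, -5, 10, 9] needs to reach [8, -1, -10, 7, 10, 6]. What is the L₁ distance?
38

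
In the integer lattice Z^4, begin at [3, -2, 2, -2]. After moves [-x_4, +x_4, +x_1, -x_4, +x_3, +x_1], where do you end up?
(5, -2, 3, -3)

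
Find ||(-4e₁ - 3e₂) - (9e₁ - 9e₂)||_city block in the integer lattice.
19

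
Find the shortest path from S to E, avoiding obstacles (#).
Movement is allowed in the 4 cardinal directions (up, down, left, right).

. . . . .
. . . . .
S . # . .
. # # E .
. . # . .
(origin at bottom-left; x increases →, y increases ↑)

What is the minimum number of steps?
6
(one shortest path: (0, 2) → (1, 2) → (1, 3) → (2, 3) → (3, 3) → (3, 2) → (3, 1))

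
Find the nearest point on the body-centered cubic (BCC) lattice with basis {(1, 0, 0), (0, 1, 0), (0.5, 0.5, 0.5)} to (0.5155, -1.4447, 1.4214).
(0.5, -1.5, 1.5)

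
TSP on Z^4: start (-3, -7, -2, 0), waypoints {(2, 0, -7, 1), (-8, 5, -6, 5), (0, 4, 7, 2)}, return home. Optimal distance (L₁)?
88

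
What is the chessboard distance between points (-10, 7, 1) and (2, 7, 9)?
12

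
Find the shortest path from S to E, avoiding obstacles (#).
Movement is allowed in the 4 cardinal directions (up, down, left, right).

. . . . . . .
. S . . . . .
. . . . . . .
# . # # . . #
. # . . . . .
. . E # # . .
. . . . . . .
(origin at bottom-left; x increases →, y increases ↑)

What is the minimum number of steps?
9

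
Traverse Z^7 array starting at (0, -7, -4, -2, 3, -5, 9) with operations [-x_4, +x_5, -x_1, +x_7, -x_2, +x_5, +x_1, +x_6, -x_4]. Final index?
(0, -8, -4, -4, 5, -4, 10)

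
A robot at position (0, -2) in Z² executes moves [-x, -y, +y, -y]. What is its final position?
(-1, -3)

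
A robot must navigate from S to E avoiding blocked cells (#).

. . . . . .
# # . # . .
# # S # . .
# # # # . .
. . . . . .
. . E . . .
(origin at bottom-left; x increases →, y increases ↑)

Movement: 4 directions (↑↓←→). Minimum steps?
11
(one shortest path: (2, 3) → (2, 4) → (2, 5) → (3, 5) → (4, 5) → (4, 4) → (4, 3) → (4, 2) → (4, 1) → (3, 1) → (2, 1) → (2, 0))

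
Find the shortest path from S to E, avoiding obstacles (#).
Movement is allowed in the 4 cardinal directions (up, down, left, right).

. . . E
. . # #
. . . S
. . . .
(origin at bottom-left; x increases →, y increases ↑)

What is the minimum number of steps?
6
(one shortest path: (3, 1) → (2, 1) → (1, 1) → (1, 2) → (1, 3) → (2, 3) → (3, 3))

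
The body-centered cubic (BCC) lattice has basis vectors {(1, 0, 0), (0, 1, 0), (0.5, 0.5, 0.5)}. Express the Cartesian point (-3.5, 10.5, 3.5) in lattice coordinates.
-7b₁ + 7b₂ + 7b₃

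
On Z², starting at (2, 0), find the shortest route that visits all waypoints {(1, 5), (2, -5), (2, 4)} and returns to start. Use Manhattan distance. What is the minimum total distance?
22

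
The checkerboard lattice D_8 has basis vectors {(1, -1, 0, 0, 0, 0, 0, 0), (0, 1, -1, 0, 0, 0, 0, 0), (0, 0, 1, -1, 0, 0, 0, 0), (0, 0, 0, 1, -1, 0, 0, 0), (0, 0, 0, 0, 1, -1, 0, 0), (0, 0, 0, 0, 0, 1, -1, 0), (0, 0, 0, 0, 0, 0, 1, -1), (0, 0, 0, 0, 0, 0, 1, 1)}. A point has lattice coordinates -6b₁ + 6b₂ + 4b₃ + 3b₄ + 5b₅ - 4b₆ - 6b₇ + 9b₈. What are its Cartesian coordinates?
(-6, 12, -2, -1, 2, -9, 7, 15)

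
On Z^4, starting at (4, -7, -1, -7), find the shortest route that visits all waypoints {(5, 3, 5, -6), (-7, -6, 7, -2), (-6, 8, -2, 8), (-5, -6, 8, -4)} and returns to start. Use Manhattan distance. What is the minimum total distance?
116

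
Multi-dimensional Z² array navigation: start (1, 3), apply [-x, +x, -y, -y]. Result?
(1, 1)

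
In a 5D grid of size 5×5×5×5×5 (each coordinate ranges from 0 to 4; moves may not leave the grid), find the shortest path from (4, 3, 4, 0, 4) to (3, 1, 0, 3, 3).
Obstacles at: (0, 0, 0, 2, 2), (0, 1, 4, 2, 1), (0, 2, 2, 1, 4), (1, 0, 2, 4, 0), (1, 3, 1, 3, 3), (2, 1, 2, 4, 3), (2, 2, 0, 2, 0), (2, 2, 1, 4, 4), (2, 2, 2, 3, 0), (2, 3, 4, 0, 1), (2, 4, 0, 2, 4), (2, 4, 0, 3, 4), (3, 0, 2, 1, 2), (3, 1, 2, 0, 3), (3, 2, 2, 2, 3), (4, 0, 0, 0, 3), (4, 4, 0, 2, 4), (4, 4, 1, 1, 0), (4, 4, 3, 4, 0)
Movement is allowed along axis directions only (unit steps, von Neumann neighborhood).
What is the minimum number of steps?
11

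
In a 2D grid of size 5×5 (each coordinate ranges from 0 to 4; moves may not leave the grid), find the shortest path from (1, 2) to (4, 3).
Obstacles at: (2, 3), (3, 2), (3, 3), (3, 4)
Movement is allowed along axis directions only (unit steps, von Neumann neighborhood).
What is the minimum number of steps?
6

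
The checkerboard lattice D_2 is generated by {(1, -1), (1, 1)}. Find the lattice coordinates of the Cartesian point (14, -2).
8b₁ + 6b₂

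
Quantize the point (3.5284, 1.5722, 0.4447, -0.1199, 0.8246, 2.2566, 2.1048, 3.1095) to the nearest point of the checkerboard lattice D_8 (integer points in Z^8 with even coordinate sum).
(4, 2, 0, 0, 1, 2, 2, 3)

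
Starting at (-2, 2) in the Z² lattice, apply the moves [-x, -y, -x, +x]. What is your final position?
(-3, 1)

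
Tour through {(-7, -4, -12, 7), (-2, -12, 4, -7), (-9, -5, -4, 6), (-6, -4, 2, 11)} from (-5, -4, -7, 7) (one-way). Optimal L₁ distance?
66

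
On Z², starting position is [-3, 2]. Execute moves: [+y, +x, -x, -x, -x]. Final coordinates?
(-5, 3)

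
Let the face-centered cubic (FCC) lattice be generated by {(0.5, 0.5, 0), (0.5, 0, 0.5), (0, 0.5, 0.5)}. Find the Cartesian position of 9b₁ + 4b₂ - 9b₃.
(6.5, 0, -2.5)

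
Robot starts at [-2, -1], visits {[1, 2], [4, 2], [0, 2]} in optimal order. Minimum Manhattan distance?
9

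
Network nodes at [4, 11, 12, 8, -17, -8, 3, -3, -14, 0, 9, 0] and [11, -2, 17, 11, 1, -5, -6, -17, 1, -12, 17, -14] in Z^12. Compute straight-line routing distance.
38.6135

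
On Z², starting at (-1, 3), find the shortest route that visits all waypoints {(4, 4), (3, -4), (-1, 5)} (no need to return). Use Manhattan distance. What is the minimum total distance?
17
(one optimal route: (-1, 3) → (-1, 5) → (4, 4) → (3, -4))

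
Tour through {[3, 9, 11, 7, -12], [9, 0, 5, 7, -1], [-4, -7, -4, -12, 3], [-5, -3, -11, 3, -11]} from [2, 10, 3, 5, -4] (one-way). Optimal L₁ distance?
140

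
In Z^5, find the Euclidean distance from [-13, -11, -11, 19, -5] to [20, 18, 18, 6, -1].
54.3691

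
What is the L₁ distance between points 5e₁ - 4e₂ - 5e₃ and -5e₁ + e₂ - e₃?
19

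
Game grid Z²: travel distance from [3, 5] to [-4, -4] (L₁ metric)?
16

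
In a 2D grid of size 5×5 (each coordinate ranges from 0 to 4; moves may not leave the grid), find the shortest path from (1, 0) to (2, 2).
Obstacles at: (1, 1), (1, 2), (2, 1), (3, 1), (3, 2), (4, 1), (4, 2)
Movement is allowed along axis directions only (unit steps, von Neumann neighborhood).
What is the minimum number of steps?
7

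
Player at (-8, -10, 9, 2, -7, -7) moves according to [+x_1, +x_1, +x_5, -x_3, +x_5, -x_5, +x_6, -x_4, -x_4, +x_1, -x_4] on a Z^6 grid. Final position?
(-5, -10, 8, -1, -6, -6)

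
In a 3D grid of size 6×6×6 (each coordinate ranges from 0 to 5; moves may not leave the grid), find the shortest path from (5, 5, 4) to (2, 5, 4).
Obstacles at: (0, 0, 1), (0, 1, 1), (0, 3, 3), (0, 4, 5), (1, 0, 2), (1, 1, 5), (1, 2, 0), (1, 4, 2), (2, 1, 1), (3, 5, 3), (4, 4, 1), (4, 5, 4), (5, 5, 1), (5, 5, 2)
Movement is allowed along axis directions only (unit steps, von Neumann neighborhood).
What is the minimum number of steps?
5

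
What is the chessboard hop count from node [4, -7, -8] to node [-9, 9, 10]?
18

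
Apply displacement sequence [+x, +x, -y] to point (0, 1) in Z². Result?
(2, 0)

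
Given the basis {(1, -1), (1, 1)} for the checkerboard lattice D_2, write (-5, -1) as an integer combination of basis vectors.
-2b₁ - 3b₂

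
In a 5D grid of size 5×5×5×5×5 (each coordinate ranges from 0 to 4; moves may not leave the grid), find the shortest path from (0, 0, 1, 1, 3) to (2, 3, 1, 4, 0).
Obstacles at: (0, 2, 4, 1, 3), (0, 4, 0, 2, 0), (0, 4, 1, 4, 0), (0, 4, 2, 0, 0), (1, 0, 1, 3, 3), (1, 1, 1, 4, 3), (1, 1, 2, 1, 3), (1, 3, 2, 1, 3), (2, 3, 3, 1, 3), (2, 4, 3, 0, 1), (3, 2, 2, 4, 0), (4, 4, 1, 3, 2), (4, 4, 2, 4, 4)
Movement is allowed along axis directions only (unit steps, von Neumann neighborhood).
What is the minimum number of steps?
11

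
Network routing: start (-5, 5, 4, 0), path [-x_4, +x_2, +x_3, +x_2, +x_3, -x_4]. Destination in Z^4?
(-5, 7, 6, -2)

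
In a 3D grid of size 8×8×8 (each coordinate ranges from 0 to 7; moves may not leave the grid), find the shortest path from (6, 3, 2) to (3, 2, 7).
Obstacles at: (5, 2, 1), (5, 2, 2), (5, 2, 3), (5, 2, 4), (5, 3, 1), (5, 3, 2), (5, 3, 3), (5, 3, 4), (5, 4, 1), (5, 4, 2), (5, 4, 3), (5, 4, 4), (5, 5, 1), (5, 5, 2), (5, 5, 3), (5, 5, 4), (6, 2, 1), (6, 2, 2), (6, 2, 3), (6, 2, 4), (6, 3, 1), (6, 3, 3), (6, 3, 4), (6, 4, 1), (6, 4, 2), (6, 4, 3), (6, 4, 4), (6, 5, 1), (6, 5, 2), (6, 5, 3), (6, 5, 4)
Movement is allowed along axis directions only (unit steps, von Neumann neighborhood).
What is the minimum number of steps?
11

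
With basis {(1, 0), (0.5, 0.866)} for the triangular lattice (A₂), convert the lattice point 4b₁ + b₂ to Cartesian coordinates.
(4.5, 0.866)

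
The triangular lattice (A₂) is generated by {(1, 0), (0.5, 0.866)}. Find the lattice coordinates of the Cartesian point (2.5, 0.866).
2b₁ + b₂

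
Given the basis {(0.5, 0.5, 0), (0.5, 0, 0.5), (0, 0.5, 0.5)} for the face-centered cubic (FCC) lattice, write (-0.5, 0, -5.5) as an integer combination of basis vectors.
5b₁ - 6b₂ - 5b₃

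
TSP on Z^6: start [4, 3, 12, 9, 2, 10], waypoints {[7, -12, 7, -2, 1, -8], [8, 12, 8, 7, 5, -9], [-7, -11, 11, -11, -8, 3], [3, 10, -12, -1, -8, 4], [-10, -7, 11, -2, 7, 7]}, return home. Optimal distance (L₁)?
286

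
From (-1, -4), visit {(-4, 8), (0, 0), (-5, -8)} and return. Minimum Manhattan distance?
42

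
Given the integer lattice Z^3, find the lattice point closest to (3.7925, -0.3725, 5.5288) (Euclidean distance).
(4, 0, 6)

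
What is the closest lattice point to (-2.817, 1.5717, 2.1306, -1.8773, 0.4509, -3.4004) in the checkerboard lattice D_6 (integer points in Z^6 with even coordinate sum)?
(-3, 2, 2, -2, 0, -3)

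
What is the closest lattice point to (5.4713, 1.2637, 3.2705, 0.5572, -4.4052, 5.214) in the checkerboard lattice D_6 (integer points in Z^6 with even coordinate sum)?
(6, 1, 3, 1, -4, 5)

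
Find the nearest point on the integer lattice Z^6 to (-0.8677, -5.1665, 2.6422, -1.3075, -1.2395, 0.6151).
(-1, -5, 3, -1, -1, 1)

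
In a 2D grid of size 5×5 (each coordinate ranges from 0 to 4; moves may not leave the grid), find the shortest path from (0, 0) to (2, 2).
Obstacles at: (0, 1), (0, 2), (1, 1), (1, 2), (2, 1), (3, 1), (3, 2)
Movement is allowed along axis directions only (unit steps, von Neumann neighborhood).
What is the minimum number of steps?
10
(one shortest path: (0, 0) → (1, 0) → (2, 0) → (3, 0) → (4, 0) → (4, 1) → (4, 2) → (4, 3) → (3, 3) → (2, 3) → (2, 2))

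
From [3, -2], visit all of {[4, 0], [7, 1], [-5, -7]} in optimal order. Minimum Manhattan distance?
27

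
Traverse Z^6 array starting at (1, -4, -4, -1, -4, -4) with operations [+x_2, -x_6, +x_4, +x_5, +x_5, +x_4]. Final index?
(1, -3, -4, 1, -2, -5)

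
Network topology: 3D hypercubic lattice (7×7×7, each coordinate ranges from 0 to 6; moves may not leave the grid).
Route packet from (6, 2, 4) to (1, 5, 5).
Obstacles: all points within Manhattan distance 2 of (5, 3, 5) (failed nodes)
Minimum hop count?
11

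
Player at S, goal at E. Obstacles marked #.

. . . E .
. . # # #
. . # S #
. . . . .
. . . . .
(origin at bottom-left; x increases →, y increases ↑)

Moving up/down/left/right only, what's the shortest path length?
8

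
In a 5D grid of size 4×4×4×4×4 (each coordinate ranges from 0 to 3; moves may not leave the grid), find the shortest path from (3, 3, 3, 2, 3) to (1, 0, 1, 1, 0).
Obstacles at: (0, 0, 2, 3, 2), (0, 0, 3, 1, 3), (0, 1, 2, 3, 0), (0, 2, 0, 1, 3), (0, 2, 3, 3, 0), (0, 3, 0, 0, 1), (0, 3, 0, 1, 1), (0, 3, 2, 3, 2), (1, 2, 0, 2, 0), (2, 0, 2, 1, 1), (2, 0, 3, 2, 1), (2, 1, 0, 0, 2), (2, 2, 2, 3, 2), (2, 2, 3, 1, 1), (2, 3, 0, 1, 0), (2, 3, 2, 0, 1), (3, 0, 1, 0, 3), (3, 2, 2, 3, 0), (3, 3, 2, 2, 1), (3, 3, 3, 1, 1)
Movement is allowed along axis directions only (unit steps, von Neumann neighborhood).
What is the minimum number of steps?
11
(one shortest path: (3, 3, 3, 2, 3) → (2, 3, 3, 2, 3) → (1, 3, 3, 2, 3) → (1, 2, 3, 2, 3) → (1, 1, 3, 2, 3) → (1, 0, 3, 2, 3) → (1, 0, 2, 2, 3) → (1, 0, 1, 2, 3) → (1, 0, 1, 1, 3) → (1, 0, 1, 1, 2) → (1, 0, 1, 1, 1) → (1, 0, 1, 1, 0))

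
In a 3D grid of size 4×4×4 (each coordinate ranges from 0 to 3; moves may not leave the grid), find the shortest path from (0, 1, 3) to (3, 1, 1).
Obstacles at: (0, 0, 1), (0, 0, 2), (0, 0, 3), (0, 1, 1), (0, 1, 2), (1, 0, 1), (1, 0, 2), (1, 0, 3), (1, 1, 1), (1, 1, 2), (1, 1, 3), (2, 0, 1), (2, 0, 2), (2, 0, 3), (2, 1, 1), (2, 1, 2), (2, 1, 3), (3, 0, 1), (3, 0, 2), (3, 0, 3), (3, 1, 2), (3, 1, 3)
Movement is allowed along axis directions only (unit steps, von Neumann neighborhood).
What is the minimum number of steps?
7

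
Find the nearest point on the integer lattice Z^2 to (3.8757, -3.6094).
(4, -4)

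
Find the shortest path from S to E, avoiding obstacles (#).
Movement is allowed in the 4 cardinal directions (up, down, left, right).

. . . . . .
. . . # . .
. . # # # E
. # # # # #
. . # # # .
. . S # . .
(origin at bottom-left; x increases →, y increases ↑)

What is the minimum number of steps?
14
(one shortest path: (2, 0) → (1, 0) → (0, 0) → (0, 1) → (0, 2) → (0, 3) → (1, 3) → (1, 4) → (2, 4) → (2, 5) → (3, 5) → (4, 5) → (5, 5) → (5, 4) → (5, 3))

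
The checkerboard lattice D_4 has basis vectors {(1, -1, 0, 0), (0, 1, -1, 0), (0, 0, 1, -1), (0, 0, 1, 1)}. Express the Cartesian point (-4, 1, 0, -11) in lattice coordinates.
-4b₁ - 3b₂ + 4b₃ - 7b₄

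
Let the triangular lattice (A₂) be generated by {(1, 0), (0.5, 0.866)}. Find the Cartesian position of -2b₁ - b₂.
(-2.5, -0.866)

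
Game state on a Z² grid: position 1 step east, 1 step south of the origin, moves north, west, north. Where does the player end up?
(0, 1)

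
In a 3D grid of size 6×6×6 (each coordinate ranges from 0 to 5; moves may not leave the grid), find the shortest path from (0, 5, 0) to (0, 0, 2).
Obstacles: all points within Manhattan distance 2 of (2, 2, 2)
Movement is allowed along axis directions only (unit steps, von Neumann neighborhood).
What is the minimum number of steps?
7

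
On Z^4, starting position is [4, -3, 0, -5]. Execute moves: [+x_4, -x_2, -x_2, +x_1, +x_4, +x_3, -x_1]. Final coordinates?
(4, -5, 1, -3)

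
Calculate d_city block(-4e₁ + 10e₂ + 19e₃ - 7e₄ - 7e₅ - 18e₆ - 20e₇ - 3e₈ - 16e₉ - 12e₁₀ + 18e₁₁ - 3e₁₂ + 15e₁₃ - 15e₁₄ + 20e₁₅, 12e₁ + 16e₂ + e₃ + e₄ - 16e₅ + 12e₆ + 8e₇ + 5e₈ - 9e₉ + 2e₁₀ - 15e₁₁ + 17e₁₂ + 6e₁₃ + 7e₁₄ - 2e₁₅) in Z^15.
250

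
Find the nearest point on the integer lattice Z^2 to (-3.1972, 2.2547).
(-3, 2)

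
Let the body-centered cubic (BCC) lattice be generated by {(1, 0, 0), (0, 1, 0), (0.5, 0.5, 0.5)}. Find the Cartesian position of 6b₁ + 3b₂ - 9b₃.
(1.5, -1.5, -4.5)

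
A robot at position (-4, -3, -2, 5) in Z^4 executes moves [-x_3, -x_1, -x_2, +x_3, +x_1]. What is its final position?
(-4, -4, -2, 5)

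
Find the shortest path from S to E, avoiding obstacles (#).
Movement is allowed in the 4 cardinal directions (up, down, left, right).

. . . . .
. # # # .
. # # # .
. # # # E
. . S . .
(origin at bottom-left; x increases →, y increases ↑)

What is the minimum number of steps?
3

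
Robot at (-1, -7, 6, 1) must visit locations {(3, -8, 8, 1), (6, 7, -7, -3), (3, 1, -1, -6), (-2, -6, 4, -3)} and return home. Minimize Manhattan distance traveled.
90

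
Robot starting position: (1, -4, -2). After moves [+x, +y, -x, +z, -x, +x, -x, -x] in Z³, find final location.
(-1, -3, -1)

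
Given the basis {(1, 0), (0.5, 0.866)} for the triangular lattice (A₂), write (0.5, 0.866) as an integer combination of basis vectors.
b₂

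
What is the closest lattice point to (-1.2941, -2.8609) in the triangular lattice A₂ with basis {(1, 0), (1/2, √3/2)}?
(-1.5, -2.598)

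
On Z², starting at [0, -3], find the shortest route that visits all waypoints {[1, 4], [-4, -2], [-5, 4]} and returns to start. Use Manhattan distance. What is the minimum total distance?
26
(one optimal route: (0, -3) → (1, 4) → (-5, 4) → (-4, -2) → (0, -3))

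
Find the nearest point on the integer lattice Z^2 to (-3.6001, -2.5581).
(-4, -3)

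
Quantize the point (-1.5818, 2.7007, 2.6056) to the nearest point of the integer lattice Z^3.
(-2, 3, 3)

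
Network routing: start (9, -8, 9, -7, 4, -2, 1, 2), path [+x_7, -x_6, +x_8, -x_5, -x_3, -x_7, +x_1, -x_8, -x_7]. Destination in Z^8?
(10, -8, 8, -7, 3, -3, 0, 2)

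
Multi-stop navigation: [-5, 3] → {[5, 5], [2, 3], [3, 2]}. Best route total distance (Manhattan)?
14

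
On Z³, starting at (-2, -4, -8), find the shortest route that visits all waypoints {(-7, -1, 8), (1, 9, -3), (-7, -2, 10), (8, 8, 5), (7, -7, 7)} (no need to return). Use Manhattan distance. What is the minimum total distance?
79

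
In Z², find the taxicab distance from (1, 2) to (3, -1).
5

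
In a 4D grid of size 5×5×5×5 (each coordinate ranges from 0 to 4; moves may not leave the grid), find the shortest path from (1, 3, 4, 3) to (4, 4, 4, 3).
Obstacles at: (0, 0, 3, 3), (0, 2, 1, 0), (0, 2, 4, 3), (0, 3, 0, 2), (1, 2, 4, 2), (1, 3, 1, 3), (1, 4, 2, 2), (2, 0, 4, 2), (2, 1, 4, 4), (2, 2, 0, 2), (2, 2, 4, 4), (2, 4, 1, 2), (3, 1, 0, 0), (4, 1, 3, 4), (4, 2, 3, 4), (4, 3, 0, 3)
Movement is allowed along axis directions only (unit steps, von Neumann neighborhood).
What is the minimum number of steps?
4
(one shortest path: (1, 3, 4, 3) → (2, 3, 4, 3) → (3, 3, 4, 3) → (4, 3, 4, 3) → (4, 4, 4, 3))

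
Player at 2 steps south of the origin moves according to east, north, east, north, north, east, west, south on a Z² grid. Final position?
(2, 0)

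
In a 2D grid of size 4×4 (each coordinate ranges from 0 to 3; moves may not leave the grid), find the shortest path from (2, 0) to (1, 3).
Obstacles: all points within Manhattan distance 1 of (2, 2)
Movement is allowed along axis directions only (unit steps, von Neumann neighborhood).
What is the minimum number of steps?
6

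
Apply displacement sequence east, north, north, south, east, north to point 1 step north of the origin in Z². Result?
(2, 3)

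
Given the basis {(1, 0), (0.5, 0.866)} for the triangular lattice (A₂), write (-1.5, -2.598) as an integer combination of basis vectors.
-3b₂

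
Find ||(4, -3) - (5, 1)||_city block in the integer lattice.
5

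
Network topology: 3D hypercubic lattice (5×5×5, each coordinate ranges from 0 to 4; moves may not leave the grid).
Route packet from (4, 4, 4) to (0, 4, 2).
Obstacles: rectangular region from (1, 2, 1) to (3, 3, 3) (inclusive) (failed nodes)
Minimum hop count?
6
(one shortest path: (4, 4, 4) → (3, 4, 4) → (2, 4, 4) → (1, 4, 4) → (0, 4, 4) → (0, 4, 3) → (0, 4, 2))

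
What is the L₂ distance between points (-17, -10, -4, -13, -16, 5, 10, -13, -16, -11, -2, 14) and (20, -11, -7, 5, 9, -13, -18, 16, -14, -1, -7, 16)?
66.4078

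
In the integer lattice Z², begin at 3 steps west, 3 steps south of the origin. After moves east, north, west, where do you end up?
(-3, -2)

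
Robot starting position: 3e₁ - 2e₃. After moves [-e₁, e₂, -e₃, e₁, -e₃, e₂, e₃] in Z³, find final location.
(3, 2, -3)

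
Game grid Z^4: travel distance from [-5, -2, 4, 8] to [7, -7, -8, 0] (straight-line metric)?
19.4165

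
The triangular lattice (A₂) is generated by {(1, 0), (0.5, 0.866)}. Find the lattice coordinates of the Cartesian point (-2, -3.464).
-4b₂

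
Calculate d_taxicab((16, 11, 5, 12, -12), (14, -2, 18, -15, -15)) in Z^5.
58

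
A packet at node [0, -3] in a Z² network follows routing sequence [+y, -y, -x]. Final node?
(-1, -3)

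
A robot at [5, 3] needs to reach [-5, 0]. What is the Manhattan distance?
13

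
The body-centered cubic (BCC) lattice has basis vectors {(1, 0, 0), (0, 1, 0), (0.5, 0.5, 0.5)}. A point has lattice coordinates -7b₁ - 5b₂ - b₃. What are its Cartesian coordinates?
(-7.5, -5.5, -0.5)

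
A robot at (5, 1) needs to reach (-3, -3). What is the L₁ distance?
12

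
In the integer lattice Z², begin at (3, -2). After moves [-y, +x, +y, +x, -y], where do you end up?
(5, -3)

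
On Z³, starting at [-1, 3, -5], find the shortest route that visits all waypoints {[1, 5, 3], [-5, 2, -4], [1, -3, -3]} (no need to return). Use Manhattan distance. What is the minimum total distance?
32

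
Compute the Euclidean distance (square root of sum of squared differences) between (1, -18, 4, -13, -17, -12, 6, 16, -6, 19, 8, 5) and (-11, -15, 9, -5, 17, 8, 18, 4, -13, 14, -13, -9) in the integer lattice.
52.8867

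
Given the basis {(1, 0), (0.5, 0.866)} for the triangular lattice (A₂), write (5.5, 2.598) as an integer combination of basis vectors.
4b₁ + 3b₂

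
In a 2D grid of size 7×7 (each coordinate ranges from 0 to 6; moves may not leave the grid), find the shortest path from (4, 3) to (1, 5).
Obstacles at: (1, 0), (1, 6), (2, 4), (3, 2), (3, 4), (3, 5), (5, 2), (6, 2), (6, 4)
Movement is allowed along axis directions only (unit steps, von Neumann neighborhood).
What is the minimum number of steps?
5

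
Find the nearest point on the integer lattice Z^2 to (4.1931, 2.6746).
(4, 3)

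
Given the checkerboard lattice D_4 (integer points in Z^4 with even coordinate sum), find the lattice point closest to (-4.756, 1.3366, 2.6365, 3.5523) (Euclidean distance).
(-5, 1, 3, 3)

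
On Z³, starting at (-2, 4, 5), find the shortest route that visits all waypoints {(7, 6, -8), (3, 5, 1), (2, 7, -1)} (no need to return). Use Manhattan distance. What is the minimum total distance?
28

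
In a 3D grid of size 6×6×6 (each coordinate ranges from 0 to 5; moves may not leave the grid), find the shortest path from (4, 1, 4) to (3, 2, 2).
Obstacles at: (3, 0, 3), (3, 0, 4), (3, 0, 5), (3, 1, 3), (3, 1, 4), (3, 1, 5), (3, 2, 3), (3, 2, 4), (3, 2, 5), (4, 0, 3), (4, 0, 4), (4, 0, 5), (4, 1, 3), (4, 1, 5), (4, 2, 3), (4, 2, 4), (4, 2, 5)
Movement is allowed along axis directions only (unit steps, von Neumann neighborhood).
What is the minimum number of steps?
6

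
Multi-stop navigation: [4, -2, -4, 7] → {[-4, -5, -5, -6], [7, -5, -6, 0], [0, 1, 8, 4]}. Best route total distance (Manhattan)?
66
(one optimal route: (4, -2, -4, 7) → (7, -5, -6, 0) → (-4, -5, -5, -6) → (0, 1, 8, 4))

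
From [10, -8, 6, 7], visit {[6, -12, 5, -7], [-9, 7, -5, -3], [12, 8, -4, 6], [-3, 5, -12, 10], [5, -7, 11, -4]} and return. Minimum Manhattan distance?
170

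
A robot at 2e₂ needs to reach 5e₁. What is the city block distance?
7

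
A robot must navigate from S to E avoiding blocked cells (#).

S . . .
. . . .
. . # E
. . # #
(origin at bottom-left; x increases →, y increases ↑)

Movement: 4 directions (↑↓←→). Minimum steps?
5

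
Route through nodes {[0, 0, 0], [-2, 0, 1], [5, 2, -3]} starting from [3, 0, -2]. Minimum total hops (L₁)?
18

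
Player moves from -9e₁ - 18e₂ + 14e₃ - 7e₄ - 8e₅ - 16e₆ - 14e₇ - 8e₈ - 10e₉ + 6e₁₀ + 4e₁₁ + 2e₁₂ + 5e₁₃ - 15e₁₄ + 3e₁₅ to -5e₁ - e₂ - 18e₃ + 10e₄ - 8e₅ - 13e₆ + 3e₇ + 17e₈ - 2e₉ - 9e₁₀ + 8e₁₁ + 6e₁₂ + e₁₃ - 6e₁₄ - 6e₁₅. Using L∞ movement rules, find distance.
32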